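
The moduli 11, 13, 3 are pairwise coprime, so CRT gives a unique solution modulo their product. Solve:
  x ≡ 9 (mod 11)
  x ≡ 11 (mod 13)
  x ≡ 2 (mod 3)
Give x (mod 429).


Moduli 11, 13, 3 are pairwise coprime; by CRT there is a unique solution modulo M = 11 · 13 · 3 = 429.
Solve pairwise, accumulating the modulus:
  Start with x ≡ 9 (mod 11).
  Combine with x ≡ 11 (mod 13): since gcd(11, 13) = 1, we get a unique residue mod 143.
    Write x = 9 + 11·t and substitute into x ≡ 11 (mod 13): 11·t ≡ 11 − 9 = 2 (mod 13).
    The inverse of 11 mod 13 is 6 (since 11·6 = 66 = 5·13 + 1), so t ≡ 6·2 = 12 ≡ 12 (mod 13).
    Then x = 9 + 11·12 = 141, valid modulo lcm(11, 13) = 143: x ≡ 141 (mod 143).
  Combine with x ≡ 2 (mod 3): since gcd(143, 3) = 1, we get a unique residue mod 429.
    Write x = 141 + 143·t and substitute into x ≡ 2 (mod 3): 143·t ≡ 2 − 141 = -139 (mod 3).
    Reduce coefficients mod 3: 2·t ≡ 2 (mod 3).
    The inverse of 2 mod 3 is 2 (since 2·2 = 4 = 1·3 + 1), so t ≡ 2·2 = 4 ≡ 1 (mod 3).
    Then x = 141 + 143·1 = 284, valid modulo lcm(143, 3) = 429: x ≡ 284 (mod 429).
Verify: 284 mod 11 = 9 ✓, 284 mod 13 = 11 ✓, 284 mod 3 = 2 ✓.

x ≡ 284 (mod 429).


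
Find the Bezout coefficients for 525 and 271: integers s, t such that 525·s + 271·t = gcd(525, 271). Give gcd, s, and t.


Euclidean algorithm on (525, 271) — divide until remainder is 0:
  525 = 1 · 271 + 254
  271 = 1 · 254 + 17
  254 = 14 · 17 + 16
  17 = 1 · 16 + 1
  16 = 16 · 1 + 0
gcd(525, 271) = 1.
Track Bezout coefficients alongside the remainders: start with r₀ = 525 = a·1 + b·0 (s = 1, t = 0) and r₁ = 271 = a·0 + b·1 (s = 0, t = 1); each new remainder r_{k+1} = r_{k-1} − q_k·r_k inherits s_{k+1} = s_{k-1} − q_k·s_k, t_{k+1} = t_{k-1} − q_k·t_k, so r_k = a·s_k + b·t_k at every step:
  q = 1: r = 254, s = 1 − 1·0 = 1, t = 0 − 1·1 = -1  (check: 525·1 + 271·(-1) = 254)
  q = 1: r = 17, s = 0 − 1·1 = -1, t = 1 − 1·(-1) = 2  (check: 525·(-1) + 271·2 = 17)
  q = 14: r = 16, s = 1 − 14·(-1) = 15, t = -1 − 14·2 = -29  (check: 525·15 + 271·(-29) = 16)
  q = 1: r = 1, s = -1 − 1·15 = -16, t = 2 − 1·(-29) = 31  (check: 525·(-16) + 271·31 = 1)
The row with r = 1 (the gcd) gives the Bezout coefficients s = -16, t = 31.
Result: 525 · (-16) + 271 · (31) = 1.

gcd(525, 271) = 1; s = -16, t = 31 (check: 525·(-16) + 271·31 = 1).


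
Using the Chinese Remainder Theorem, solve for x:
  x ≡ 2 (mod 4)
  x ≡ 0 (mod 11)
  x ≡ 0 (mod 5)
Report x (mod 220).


Moduli 4, 11, 5 are pairwise coprime; by CRT there is a unique solution modulo M = 4 · 11 · 5 = 220.
Solve pairwise, accumulating the modulus:
  Start with x ≡ 2 (mod 4).
  Combine with x ≡ 0 (mod 11): since gcd(4, 11) = 1, we get a unique residue mod 44.
    Write x = 2 + 4·t and substitute into x ≡ 0 (mod 11): 4·t ≡ 0 − 2 = -2 (mod 11).
    Reduce coefficients mod 11: 4·t ≡ 9 (mod 11).
    The inverse of 4 mod 11 is 3 (since 4·3 = 12 = 1·11 + 1), so t ≡ 3·9 = 27 ≡ 5 (mod 11).
    Then x = 2 + 4·5 = 22, valid modulo lcm(4, 11) = 44: x ≡ 22 (mod 44).
  Combine with x ≡ 0 (mod 5): since gcd(44, 5) = 1, we get a unique residue mod 220.
    Write x = 22 + 44·t and substitute into x ≡ 0 (mod 5): 44·t ≡ 0 − 22 = -22 (mod 5).
    Reduce coefficients mod 5: 4·t ≡ 3 (mod 5).
    The inverse of 4 mod 5 is 4 (since 4·4 = 16 = 3·5 + 1), so t ≡ 4·3 = 12 ≡ 2 (mod 5).
    Then x = 22 + 44·2 = 110, valid modulo lcm(44, 5) = 220: x ≡ 110 (mod 220).
Verify: 110 mod 4 = 2 ✓, 110 mod 11 = 0 ✓, 110 mod 5 = 0 ✓.

x ≡ 110 (mod 220).


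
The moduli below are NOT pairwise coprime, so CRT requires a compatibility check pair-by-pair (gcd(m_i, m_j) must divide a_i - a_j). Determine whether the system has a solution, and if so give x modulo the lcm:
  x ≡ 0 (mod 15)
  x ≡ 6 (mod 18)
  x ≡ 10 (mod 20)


Moduli 15, 18, 20 are not pairwise coprime, so CRT works modulo lcm(m_i) when all pairwise compatibility conditions hold.
Pairwise compatibility: gcd(m_i, m_j) must divide a_i - a_j for every pair.
Merge one congruence at a time:
  Start: x ≡ 0 (mod 15).
  Combine with x ≡ 6 (mod 18): gcd(15, 18) = 3; 6 - 0 = 6, which IS divisible by 3, so compatible.
    Write x = 0 + 15·t and substitute into x ≡ 6 (mod 18): 15·t ≡ 6 − 0 = 6 (mod 18).
    Divide the congruence (and modulus) by g = 3: 5·t ≡ 2 (mod 6).
    The inverse of 5 mod 6 is 5 (since 5·5 = 25 = 4·6 + 1), so t ≡ 5·2 = 10 ≡ 4 (mod 6).
    Then x = 0 + 15·4 = 60, valid modulo lcm(15, 18) = 90: x ≡ 60 (mod 90).
  Combine with x ≡ 10 (mod 20): gcd(90, 20) = 10; 10 - 60 = -50, which IS divisible by 10, so compatible.
    Write x = 60 + 90·t and substitute into x ≡ 10 (mod 20): 90·t ≡ 10 − 60 = -50 (mod 20).
    Divide the congruence (and modulus) by g = 10: 9·t ≡ -5 (mod 2).
    Reduce coefficients mod 2: 1·t ≡ 1 (mod 2).
    So t ≡ 1 (mod 2).
    Then x = 60 + 90·1 = 150, valid modulo lcm(90, 20) = 180: x ≡ 150 (mod 180).
Verify: 150 mod 15 = 0, 150 mod 18 = 6, 150 mod 20 = 10.

x ≡ 150 (mod 180).


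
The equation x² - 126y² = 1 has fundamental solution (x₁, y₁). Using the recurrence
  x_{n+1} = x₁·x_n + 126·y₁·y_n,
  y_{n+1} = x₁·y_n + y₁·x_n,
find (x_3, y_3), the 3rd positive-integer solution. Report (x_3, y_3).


Step 1: Find the fundamental solution (x₁, y₁) of x² - 126y² = 1.
  Expand √126 as a continued fraction. a₀ = ⌊√126⌋ = 11; iterate m_{k+1} = d_k·a_k − m_k, d_{k+1} = (126 − m_{k+1}²)/d_k, a_{k+1} = ⌊(a₀ + m_{k+1})/d_{k+1}⌋ (starting m₀ = 0, d₀ = 1), with convergents p_k = a_k·p_{k-1} + p_{k-2}, q_k = a_k·q_{k-1} + q_{k-2} (p₋₁ = 1, q₋₁ = 0):
  k = 0: a₀ = 11; p₀/q₀ = 11/1; p₀² − 126·q₀² = 121 − 126 = -5.
  k = 1: m = 11, d = 5, a = ⌊(11 + 11)/5⌋ = 4; p/q = (4·11 + 1)/(4·1 + 0) = 45/4; p² − 126·q² = 2025 − 2016 = 9.
  k = 2: m = 9, d = 9, a = ⌊(11 + 9)/9⌋ = 2; p/q = (2·45 + 11)/(2·4 + 1) = 101/9; p² − 126·q² = 10201 − 10206 = -5.
  k = 3: m = 9, d = 5, a = ⌊(11 + 9)/5⌋ = 4; p/q = (4·101 + 45)/(4·9 + 4) = 449/40; p² − 126·q² = 201601 − 201600 = 1.
  The first convergent with p² − 126·q² = 1 gives the fundamental solution (x₁, y₁) = (449, 40).
Step 2: Apply the recurrence (x_{n+1}, y_{n+1}) = (x₁x_n + 126y₁y_n, x₁y_n + y₁x_n) repeatedly.
  From (x_1, y_1) = (449, 40): x_2 = 449·449 + 126·40·40 = 403201; y_2 = 449·40 + 40·449 = 35920.
  From (x_2, y_2) = (403201, 35920): x_3 = 449·403201 + 126·40·35920 = 362074049; y_3 = 449·35920 + 40·403201 = 32256120.
Step 3: Verify x_3² - 126·y_3² = 131097616959254401 - 131097616959254400 = 1 (should be 1). ✓

(x_1, y_1) = (449, 40); (x_3, y_3) = (362074049, 32256120).


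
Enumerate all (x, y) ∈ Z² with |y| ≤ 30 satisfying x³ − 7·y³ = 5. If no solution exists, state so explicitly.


The equation is x³ - 7y³ = 5. For fixed y, x³ = 7·y³ + 5, so a solution requires the RHS to be a perfect cube.
Strategy: iterate y from -30 to 30, compute RHS = 7·y³ + 5, and check whether it is a (positive or negative) perfect cube.
Check small values of y:
  y = 0: RHS = 5 is not a perfect cube.
  y = 1: RHS = 12 is not a perfect cube.
  y = -1: RHS = -2 is not a perfect cube.
  y = 2: RHS = 61 is not a perfect cube.
  y = -2: RHS = -51 is not a perfect cube.
  y = 3: RHS = 194 is not a perfect cube.
  y = -3: RHS = -184 is not a perfect cube.
Continuing the search up to |y| = 30 finds no solutions either.
No (x, y) in the scanned range satisfies the equation.

No integer solutions with |y| ≤ 30.


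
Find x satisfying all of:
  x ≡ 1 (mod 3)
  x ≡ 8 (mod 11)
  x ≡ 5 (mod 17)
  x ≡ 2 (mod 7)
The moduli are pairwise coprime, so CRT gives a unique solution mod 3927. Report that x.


Product of moduli M = 3 · 11 · 17 · 7 = 3927.
Merge one congruence at a time:
  Start: x ≡ 1 (mod 3).
  Combine with x ≡ 8 (mod 11); new modulus lcm = 33.
    Write x = 1 + 3·t and substitute into x ≡ 8 (mod 11): 3·t ≡ 8 − 1 = 7 (mod 11).
    The inverse of 3 mod 11 is 4 (since 3·4 = 12 = 1·11 + 1), so t ≡ 4·7 = 28 ≡ 6 (mod 11).
    Then x = 1 + 3·6 = 19, valid modulo lcm(3, 11) = 33: x ≡ 19 (mod 33).
  Combine with x ≡ 5 (mod 17); new modulus lcm = 561.
    Write x = 19 + 33·t and substitute into x ≡ 5 (mod 17): 33·t ≡ 5 − 19 = -14 (mod 17).
    Reduce coefficients mod 17: 16·t ≡ 3 (mod 17).
    The inverse of 16 mod 17 is 16 (since 16·16 = 256 = 15·17 + 1), so t ≡ 16·3 = 48 ≡ 14 (mod 17).
    Then x = 19 + 33·14 = 481, valid modulo lcm(33, 17) = 561: x ≡ 481 (mod 561).
  Combine with x ≡ 2 (mod 7); new modulus lcm = 3927.
    Write x = 481 + 561·t and substitute into x ≡ 2 (mod 7): 561·t ≡ 2 − 481 = -479 (mod 7).
    Reduce coefficients mod 7: 1·t ≡ 4 (mod 7).
    So t ≡ 4 (mod 7).
    Then x = 481 + 561·4 = 2725, valid modulo lcm(561, 7) = 3927: x ≡ 2725 (mod 3927).
Verify against each original: 2725 mod 3 = 1, 2725 mod 11 = 8, 2725 mod 17 = 5, 2725 mod 7 = 2.

x ≡ 2725 (mod 3927).


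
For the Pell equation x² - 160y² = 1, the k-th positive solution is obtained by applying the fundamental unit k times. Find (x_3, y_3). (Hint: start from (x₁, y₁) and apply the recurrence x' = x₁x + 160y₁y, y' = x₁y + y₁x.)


Step 1: Find the fundamental solution (x₁, y₁) of x² - 160y² = 1.
  Expand √160 as a continued fraction. a₀ = ⌊√160⌋ = 12; iterate m_{k+1} = d_k·a_k − m_k, d_{k+1} = (160 − m_{k+1}²)/d_k, a_{k+1} = ⌊(a₀ + m_{k+1})/d_{k+1}⌋ (starting m₀ = 0, d₀ = 1), with convergents p_k = a_k·p_{k-1} + p_{k-2}, q_k = a_k·q_{k-1} + q_{k-2} (p₋₁ = 1, q₋₁ = 0):
  k = 0: a₀ = 12; p₀/q₀ = 12/1; p₀² − 160·q₀² = 144 − 160 = -16.
  k = 1: m = 12, d = 16, a = ⌊(12 + 12)/16⌋ = 1; p/q = (1·12 + 1)/(1·1 + 0) = 13/1; p² − 160·q² = 169 − 160 = 9.
  k = 2: m = 4, d = 9, a = ⌊(12 + 4)/9⌋ = 1; p/q = (1·13 + 12)/(1·1 + 1) = 25/2; p² − 160·q² = 625 − 640 = -15.
  k = 3: m = 5, d = 15, a = ⌊(12 + 5)/15⌋ = 1; p/q = (1·25 + 13)/(1·2 + 1) = 38/3; p² − 160·q² = 1444 − 1440 = 4.
  k = 4: m = 10, d = 4, a = ⌊(12 + 10)/4⌋ = 5; p/q = (5·38 + 25)/(5·3 + 2) = 215/17; p² − 160·q² = 46225 − 46240 = -15.
  k = 5: m = 10, d = 15, a = ⌊(12 + 10)/15⌋ = 1; p/q = (1·215 + 38)/(1·17 + 3) = 253/20; p² − 160·q² = 64009 − 64000 = 9.
  k = 6: m = 5, d = 9, a = ⌊(12 + 5)/9⌋ = 1; p/q = (1·253 + 215)/(1·20 + 17) = 468/37; p² − 160·q² = 219024 − 219040 = -16.
  k = 7: m = 4, d = 16, a = ⌊(12 + 4)/16⌋ = 1; p/q = (1·468 + 253)/(1·37 + 20) = 721/57; p² − 160·q² = 519841 − 519840 = 1.
  The first convergent with p² − 160·q² = 1 gives the fundamental solution (x₁, y₁) = (721, 57).
Step 2: Apply the recurrence (x_{n+1}, y_{n+1}) = (x₁x_n + 160y₁y_n, x₁y_n + y₁x_n) repeatedly.
  From (x_1, y_1) = (721, 57): x_2 = 721·721 + 160·57·57 = 1039681; y_2 = 721·57 + 57·721 = 82194.
  From (x_2, y_2) = (1039681, 82194): x_3 = 721·1039681 + 160·57·82194 = 1499219281; y_3 = 721·82194 + 57·1039681 = 118523691.
Step 3: Verify x_3² - 160·y_3² = 2247658452522156961 - 2247658452522156960 = 1 (should be 1). ✓

(x_1, y_1) = (721, 57); (x_3, y_3) = (1499219281, 118523691).


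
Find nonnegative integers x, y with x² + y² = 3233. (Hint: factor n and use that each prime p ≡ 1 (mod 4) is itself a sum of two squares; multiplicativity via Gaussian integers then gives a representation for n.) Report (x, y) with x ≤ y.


Step 1: Factor n = 3233 = 53 · 61.
Step 2: Check the mod-4 condition on each prime factor: 53 ≡ 1 (mod 4), exponent 1; 61 ≡ 1 (mod 4), exponent 1.
All primes ≡ 3 (mod 4) appear to even exponent (or don't appear), so by the two-squares theorem n IS expressible as a sum of two squares.
Step 3: Build a representation. Here n = 53 · 61 is a product of primes ≡ 1 (mod 4). Each prime p ≡ 1 (mod 4) is itself a sum of two squares; find a² by testing p − a² for a perfect square:
  53: 53 − 1² = 52, 53 − 2² = 49 = 7² ⇒ 53 = 2² + 7².
  61: 61 − 1² = 60, 61 − 2² = 57, 61 − 3² = 52, 61 − 4² = 45, 61 − 5² = 36 = 6² ⇒ 61 = 5² + 6².
  Combine using the Brahmagupta–Fibonacci identity (a² + b²)(c² + d²) = (ac − bd)² + (ad + bc)² = (ac + bd)² + (ad − bc)²:
  53 · 61 = 3233: from (2² + 7²)(5² + 6²), take (2·5 − 7·6, 2·6 + 7·5) = (10 − 42, 12 + 35) = (-32, 47); dropping signs (only squares matter) gives (32, 47); check 32² + 47² = 1024 + 2209 = 3233 ✓.
Step 4: Order so x ≤ y and verify: 32² + 47² = 1024 + 2209 = 3233 = n. ✓

n = 3233 = 32² + 47² (one valid representation with x ≤ y).


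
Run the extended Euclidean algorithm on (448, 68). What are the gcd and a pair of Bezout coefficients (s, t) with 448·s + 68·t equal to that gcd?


Euclidean algorithm on (448, 68) — divide until remainder is 0:
  448 = 6 · 68 + 40
  68 = 1 · 40 + 28
  40 = 1 · 28 + 12
  28 = 2 · 12 + 4
  12 = 3 · 4 + 0
gcd(448, 68) = 4.
Track Bezout coefficients alongside the remainders: start with r₀ = 448 = a·1 + b·0 (s = 1, t = 0) and r₁ = 68 = a·0 + b·1 (s = 0, t = 1); each new remainder r_{k+1} = r_{k-1} − q_k·r_k inherits s_{k+1} = s_{k-1} − q_k·s_k, t_{k+1} = t_{k-1} − q_k·t_k, so r_k = a·s_k + b·t_k at every step:
  q = 6: r = 40, s = 1 − 6·0 = 1, t = 0 − 6·1 = -6  (check: 448·1 + 68·(-6) = 40)
  q = 1: r = 28, s = 0 − 1·1 = -1, t = 1 − 1·(-6) = 7  (check: 448·(-1) + 68·7 = 28)
  q = 1: r = 12, s = 1 − 1·(-1) = 2, t = -6 − 1·7 = -13  (check: 448·2 + 68·(-13) = 12)
  q = 2: r = 4, s = -1 − 2·2 = -5, t = 7 − 2·(-13) = 33  (check: 448·(-5) + 68·33 = 4)
The row with r = 4 (the gcd) gives the Bezout coefficients s = -5, t = 33.
Result: 448 · (-5) + 68 · (33) = 4.

gcd(448, 68) = 4; s = -5, t = 33 (check: 448·(-5) + 68·33 = 4).


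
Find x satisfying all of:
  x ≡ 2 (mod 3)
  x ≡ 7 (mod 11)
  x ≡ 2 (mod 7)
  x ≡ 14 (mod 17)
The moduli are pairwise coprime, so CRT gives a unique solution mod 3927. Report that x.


Product of moduli M = 3 · 11 · 7 · 17 = 3927.
Merge one congruence at a time:
  Start: x ≡ 2 (mod 3).
  Combine with x ≡ 7 (mod 11); new modulus lcm = 33.
    Write x = 2 + 3·t and substitute into x ≡ 7 (mod 11): 3·t ≡ 7 − 2 = 5 (mod 11).
    The inverse of 3 mod 11 is 4 (since 3·4 = 12 = 1·11 + 1), so t ≡ 4·5 = 20 ≡ 9 (mod 11).
    Then x = 2 + 3·9 = 29, valid modulo lcm(3, 11) = 33: x ≡ 29 (mod 33).
  Combine with x ≡ 2 (mod 7); new modulus lcm = 231.
    Write x = 29 + 33·t and substitute into x ≡ 2 (mod 7): 33·t ≡ 2 − 29 = -27 (mod 7).
    Reduce coefficients mod 7: 5·t ≡ 1 (mod 7).
    The inverse of 5 mod 7 is 3 (since 5·3 = 15 = 2·7 + 1), so t ≡ 3·1 = 3 ≡ 3 (mod 7).
    Then x = 29 + 33·3 = 128, valid modulo lcm(33, 7) = 231: x ≡ 128 (mod 231).
  Combine with x ≡ 14 (mod 17); new modulus lcm = 3927.
    Write x = 128 + 231·t and substitute into x ≡ 14 (mod 17): 231·t ≡ 14 − 128 = -114 (mod 17).
    Reduce coefficients mod 17: 10·t ≡ 5 (mod 17).
    The inverse of 10 mod 17 is 12 (since 10·12 = 120 = 7·17 + 1), so t ≡ 12·5 = 60 ≡ 9 (mod 17).
    Then x = 128 + 231·9 = 2207, valid modulo lcm(231, 17) = 3927: x ≡ 2207 (mod 3927).
Verify against each original: 2207 mod 3 = 2, 2207 mod 11 = 7, 2207 mod 7 = 2, 2207 mod 17 = 14.

x ≡ 2207 (mod 3927).


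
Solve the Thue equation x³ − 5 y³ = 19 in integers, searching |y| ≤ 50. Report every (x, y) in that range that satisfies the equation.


The equation is x³ - 5y³ = 19. For fixed y, x³ = 5·y³ + 19, so a solution requires the RHS to be a perfect cube.
Strategy: iterate y from -50 to 50, compute RHS = 5·y³ + 19, and check whether it is a (positive or negative) perfect cube.
Check small values of y:
  y = 0: RHS = 19 is not a perfect cube.
  y = 1: RHS = 24 is not a perfect cube.
  y = -1: RHS = 14 is not a perfect cube.
  y = 2: RHS = 59 is not a perfect cube.
  y = -2: RHS = -21 is not a perfect cube.
  y = 3: RHS = 154 is not a perfect cube.
  y = -3: RHS = -116 is not a perfect cube.
Continuing the search up to |y| = 50 finds no solutions either.
No (x, y) in the scanned range satisfies the equation.

No integer solutions with |y| ≤ 50.


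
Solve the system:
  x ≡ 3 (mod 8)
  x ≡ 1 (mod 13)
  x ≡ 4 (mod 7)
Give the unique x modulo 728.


Moduli 8, 13, 7 are pairwise coprime; by CRT there is a unique solution modulo M = 8 · 13 · 7 = 728.
Solve pairwise, accumulating the modulus:
  Start with x ≡ 3 (mod 8).
  Combine with x ≡ 1 (mod 13): since gcd(8, 13) = 1, we get a unique residue mod 104.
    Write x = 3 + 8·t and substitute into x ≡ 1 (mod 13): 8·t ≡ 1 − 3 = -2 (mod 13).
    Reduce coefficients mod 13: 8·t ≡ 11 (mod 13).
    The inverse of 8 mod 13 is 5 (since 8·5 = 40 = 3·13 + 1), so t ≡ 5·11 = 55 ≡ 3 (mod 13).
    Then x = 3 + 8·3 = 27, valid modulo lcm(8, 13) = 104: x ≡ 27 (mod 104).
  Combine with x ≡ 4 (mod 7): since gcd(104, 7) = 1, we get a unique residue mod 728.
    Write x = 27 + 104·t and substitute into x ≡ 4 (mod 7): 104·t ≡ 4 − 27 = -23 (mod 7).
    Reduce coefficients mod 7: 6·t ≡ 5 (mod 7).
    The inverse of 6 mod 7 is 6 (since 6·6 = 36 = 5·7 + 1), so t ≡ 6·5 = 30 ≡ 2 (mod 7).
    Then x = 27 + 104·2 = 235, valid modulo lcm(104, 7) = 728: x ≡ 235 (mod 728).
Verify: 235 mod 8 = 3 ✓, 235 mod 13 = 1 ✓, 235 mod 7 = 4 ✓.

x ≡ 235 (mod 728).


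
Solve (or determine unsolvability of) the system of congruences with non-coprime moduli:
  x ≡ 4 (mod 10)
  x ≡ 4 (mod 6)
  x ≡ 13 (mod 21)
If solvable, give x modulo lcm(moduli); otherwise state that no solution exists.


Moduli 10, 6, 21 are not pairwise coprime, so CRT works modulo lcm(m_i) when all pairwise compatibility conditions hold.
Pairwise compatibility: gcd(m_i, m_j) must divide a_i - a_j for every pair.
Merge one congruence at a time:
  Start: x ≡ 4 (mod 10).
  Combine with x ≡ 4 (mod 6): gcd(10, 6) = 2; 4 - 4 = 0, which IS divisible by 2, so compatible.
    Write x = 4 + 10·t and substitute into x ≡ 4 (mod 6): 10·t ≡ 4 − 4 = 0 (mod 6).
    Divide the congruence (and modulus) by g = 2: 5·t ≡ 0 (mod 3).
    Reduce coefficients mod 3: 2·t ≡ 0 (mod 3).
    The inverse of 2 mod 3 is 2 (since 2·2 = 4 = 1·3 + 1), so t ≡ 2·0 = 0 ≡ 0 (mod 3).
    Then x = 4 + 10·0 = 4, valid modulo lcm(10, 6) = 30: x ≡ 4 (mod 30).
  Combine with x ≡ 13 (mod 21): gcd(30, 21) = 3; 13 - 4 = 9, which IS divisible by 3, so compatible.
    Write x = 4 + 30·t and substitute into x ≡ 13 (mod 21): 30·t ≡ 13 − 4 = 9 (mod 21).
    Divide the congruence (and modulus) by g = 3: 10·t ≡ 3 (mod 7).
    Reduce coefficients mod 7: 3·t ≡ 3 (mod 7).
    The inverse of 3 mod 7 is 5 (since 3·5 = 15 = 2·7 + 1), so t ≡ 5·3 = 15 ≡ 1 (mod 7).
    Then x = 4 + 30·1 = 34, valid modulo lcm(30, 21) = 210: x ≡ 34 (mod 210).
Verify: 34 mod 10 = 4, 34 mod 6 = 4, 34 mod 21 = 13.

x ≡ 34 (mod 210).


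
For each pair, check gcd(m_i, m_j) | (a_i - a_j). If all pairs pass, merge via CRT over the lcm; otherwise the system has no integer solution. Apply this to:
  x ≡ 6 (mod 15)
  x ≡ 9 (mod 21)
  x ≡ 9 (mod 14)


Moduli 15, 21, 14 are not pairwise coprime, so CRT works modulo lcm(m_i) when all pairwise compatibility conditions hold.
Pairwise compatibility: gcd(m_i, m_j) must divide a_i - a_j for every pair.
Merge one congruence at a time:
  Start: x ≡ 6 (mod 15).
  Combine with x ≡ 9 (mod 21): gcd(15, 21) = 3; 9 - 6 = 3, which IS divisible by 3, so compatible.
    Write x = 6 + 15·t and substitute into x ≡ 9 (mod 21): 15·t ≡ 9 − 6 = 3 (mod 21).
    Divide the congruence (and modulus) by g = 3: 5·t ≡ 1 (mod 7).
    The inverse of 5 mod 7 is 3 (since 5·3 = 15 = 2·7 + 1), so t ≡ 3·1 = 3 ≡ 3 (mod 7).
    Then x = 6 + 15·3 = 51, valid modulo lcm(15, 21) = 105: x ≡ 51 (mod 105).
  Combine with x ≡ 9 (mod 14): gcd(105, 14) = 7; 9 - 51 = -42, which IS divisible by 7, so compatible.
    Write x = 51 + 105·t and substitute into x ≡ 9 (mod 14): 105·t ≡ 9 − 51 = -42 (mod 14).
    Divide the congruence (and modulus) by g = 7: 15·t ≡ -6 (mod 2).
    Reduce coefficients mod 2: 1·t ≡ 0 (mod 2).
    So t ≡ 0 (mod 2).
    Then x = 51 + 105·0 = 51, valid modulo lcm(105, 14) = 210: x ≡ 51 (mod 210).
Verify: 51 mod 15 = 6, 51 mod 21 = 9, 51 mod 14 = 9.

x ≡ 51 (mod 210).


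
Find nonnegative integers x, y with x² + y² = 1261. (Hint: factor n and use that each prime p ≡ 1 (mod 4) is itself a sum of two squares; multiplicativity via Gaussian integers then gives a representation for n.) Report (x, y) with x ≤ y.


Step 1: Factor n = 1261 = 13 · 97.
Step 2: Check the mod-4 condition on each prime factor: 13 ≡ 1 (mod 4), exponent 1; 97 ≡ 1 (mod 4), exponent 1.
All primes ≡ 3 (mod 4) appear to even exponent (or don't appear), so by the two-squares theorem n IS expressible as a sum of two squares.
Step 3: Build a representation. Here n = 13 · 97 is a product of primes ≡ 1 (mod 4). Each prime p ≡ 1 (mod 4) is itself a sum of two squares; find a² by testing p − a² for a perfect square:
  13: 13 − 1² = 12, 13 − 2² = 9 = 3² ⇒ 13 = 2² + 3².
  97: 97 − 1² = 96, 97 − 2² = 93, 97 − 3² = 88, 97 − 4² = 81 = 9² ⇒ 97 = 4² + 9².
  Combine using the Brahmagupta–Fibonacci identity (a² + b²)(c² + d²) = (ac − bd)² + (ad + bc)² = (ac + bd)² + (ad − bc)²:
  13 · 97 = 1261: from (2² + 3²)(4² + 9²), take (2·4 − 3·9, 2·9 + 3·4) = (8 − 27, 18 + 12) = (-19, 30); dropping signs (only squares matter) gives (19, 30); check 19² + 30² = 361 + 900 = 1261 ✓.
Step 4: Order so x ≤ y and verify: 19² + 30² = 361 + 900 = 1261 = n. ✓

n = 1261 = 19² + 30² (one valid representation with x ≤ y).


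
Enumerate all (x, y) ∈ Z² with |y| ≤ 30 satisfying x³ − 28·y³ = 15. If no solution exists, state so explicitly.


The equation is x³ - 28y³ = 15. For fixed y, x³ = 28·y³ + 15, so a solution requires the RHS to be a perfect cube.
Strategy: iterate y from -30 to 30, compute RHS = 28·y³ + 15, and check whether it is a (positive or negative) perfect cube.
Check small values of y:
  y = 0: RHS = 15 is not a perfect cube.
  y = 1: RHS = 43 is not a perfect cube.
  y = -1: RHS = -13 is not a perfect cube.
  y = 2: RHS = 239 is not a perfect cube.
  y = -2: RHS = -209 is not a perfect cube.
  y = 3: RHS = 771 is not a perfect cube.
  y = -3: RHS = -741 is not a perfect cube.
Continuing the search up to |y| = 30 finds no solutions either.
No (x, y) in the scanned range satisfies the equation.

No integer solutions with |y| ≤ 30.


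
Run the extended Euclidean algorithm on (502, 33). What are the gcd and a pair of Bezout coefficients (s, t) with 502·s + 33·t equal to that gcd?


Euclidean algorithm on (502, 33) — divide until remainder is 0:
  502 = 15 · 33 + 7
  33 = 4 · 7 + 5
  7 = 1 · 5 + 2
  5 = 2 · 2 + 1
  2 = 2 · 1 + 0
gcd(502, 33) = 1.
Track Bezout coefficients alongside the remainders: start with r₀ = 502 = a·1 + b·0 (s = 1, t = 0) and r₁ = 33 = a·0 + b·1 (s = 0, t = 1); each new remainder r_{k+1} = r_{k-1} − q_k·r_k inherits s_{k+1} = s_{k-1} − q_k·s_k, t_{k+1} = t_{k-1} − q_k·t_k, so r_k = a·s_k + b·t_k at every step:
  q = 15: r = 7, s = 1 − 15·0 = 1, t = 0 − 15·1 = -15  (check: 502·1 + 33·(-15) = 7)
  q = 4: r = 5, s = 0 − 4·1 = -4, t = 1 − 4·(-15) = 61  (check: 502·(-4) + 33·61 = 5)
  q = 1: r = 2, s = 1 − 1·(-4) = 5, t = -15 − 1·61 = -76  (check: 502·5 + 33·(-76) = 2)
  q = 2: r = 1, s = -4 − 2·5 = -14, t = 61 − 2·(-76) = 213  (check: 502·(-14) + 33·213 = 1)
The row with r = 1 (the gcd) gives the Bezout coefficients s = -14, t = 213.
Result: 502 · (-14) + 33 · (213) = 1.

gcd(502, 33) = 1; s = -14, t = 213 (check: 502·(-14) + 33·213 = 1).


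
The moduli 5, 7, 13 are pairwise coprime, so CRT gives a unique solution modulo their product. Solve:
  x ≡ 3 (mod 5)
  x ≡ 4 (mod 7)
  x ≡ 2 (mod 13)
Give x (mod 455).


Moduli 5, 7, 13 are pairwise coprime; by CRT there is a unique solution modulo M = 5 · 7 · 13 = 455.
Solve pairwise, accumulating the modulus:
  Start with x ≡ 3 (mod 5).
  Combine with x ≡ 4 (mod 7): since gcd(5, 7) = 1, we get a unique residue mod 35.
    Write x = 3 + 5·t and substitute into x ≡ 4 (mod 7): 5·t ≡ 4 − 3 = 1 (mod 7).
    The inverse of 5 mod 7 is 3 (since 5·3 = 15 = 2·7 + 1), so t ≡ 3·1 = 3 ≡ 3 (mod 7).
    Then x = 3 + 5·3 = 18, valid modulo lcm(5, 7) = 35: x ≡ 18 (mod 35).
  Combine with x ≡ 2 (mod 13): since gcd(35, 13) = 1, we get a unique residue mod 455.
    Write x = 18 + 35·t and substitute into x ≡ 2 (mod 13): 35·t ≡ 2 − 18 = -16 (mod 13).
    Reduce coefficients mod 13: 9·t ≡ 10 (mod 13).
    The inverse of 9 mod 13 is 3 (since 9·3 = 27 = 2·13 + 1), so t ≡ 3·10 = 30 ≡ 4 (mod 13).
    Then x = 18 + 35·4 = 158, valid modulo lcm(35, 13) = 455: x ≡ 158 (mod 455).
Verify: 158 mod 5 = 3 ✓, 158 mod 7 = 4 ✓, 158 mod 13 = 2 ✓.

x ≡ 158 (mod 455).


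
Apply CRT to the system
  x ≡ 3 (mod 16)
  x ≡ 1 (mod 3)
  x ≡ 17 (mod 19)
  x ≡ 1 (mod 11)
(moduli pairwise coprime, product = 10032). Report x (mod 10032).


Product of moduli M = 16 · 3 · 19 · 11 = 10032.
Merge one congruence at a time:
  Start: x ≡ 3 (mod 16).
  Combine with x ≡ 1 (mod 3); new modulus lcm = 48.
    Write x = 3 + 16·t and substitute into x ≡ 1 (mod 3): 16·t ≡ 1 − 3 = -2 (mod 3).
    Reduce coefficients mod 3: 1·t ≡ 1 (mod 3).
    So t ≡ 1 (mod 3).
    Then x = 3 + 16·1 = 19, valid modulo lcm(16, 3) = 48: x ≡ 19 (mod 48).
  Combine with x ≡ 17 (mod 19); new modulus lcm = 912.
    Write x = 19 + 48·t and substitute into x ≡ 17 (mod 19): 48·t ≡ 17 − 19 = -2 (mod 19).
    Reduce coefficients mod 19: 10·t ≡ 17 (mod 19).
    The inverse of 10 mod 19 is 2 (since 10·2 = 20 = 1·19 + 1), so t ≡ 2·17 = 34 ≡ 15 (mod 19).
    Then x = 19 + 48·15 = 739, valid modulo lcm(48, 19) = 912: x ≡ 739 (mod 912).
  Combine with x ≡ 1 (mod 11); new modulus lcm = 10032.
    Write x = 739 + 912·t and substitute into x ≡ 1 (mod 11): 912·t ≡ 1 − 739 = -738 (mod 11).
    Reduce coefficients mod 11: 10·t ≡ 10 (mod 11).
    The inverse of 10 mod 11 is 10 (since 10·10 = 100 = 9·11 + 1), so t ≡ 10·10 = 100 ≡ 1 (mod 11).
    Then x = 739 + 912·1 = 1651, valid modulo lcm(912, 11) = 10032: x ≡ 1651 (mod 10032).
Verify against each original: 1651 mod 16 = 3, 1651 mod 3 = 1, 1651 mod 19 = 17, 1651 mod 11 = 1.

x ≡ 1651 (mod 10032).


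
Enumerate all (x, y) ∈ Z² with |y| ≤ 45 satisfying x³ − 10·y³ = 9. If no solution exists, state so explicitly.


The equation is x³ - 10y³ = 9. For fixed y, x³ = 10·y³ + 9, so a solution requires the RHS to be a perfect cube.
Strategy: iterate y from -45 to 45, compute RHS = 10·y³ + 9, and check whether it is a (positive or negative) perfect cube.
Check small values of y:
  y = 0: RHS = 9 is not a perfect cube.
  y = 1: RHS = 19 is not a perfect cube.
  y = -1: RHS = -1 = (-1)³ ⇒ x = -1 works.
  y = 2: RHS = 89 is not a perfect cube.
  y = -2: RHS = -71 is not a perfect cube.
  y = 3: RHS = 279 is not a perfect cube.
  y = -3: RHS = -261 is not a perfect cube.
Continuing the search up to |y| = 45 finds no further solutions beyond those listed.
Collected solutions: (-1, -1).

Solutions (with |y| ≤ 45): (-1, -1).


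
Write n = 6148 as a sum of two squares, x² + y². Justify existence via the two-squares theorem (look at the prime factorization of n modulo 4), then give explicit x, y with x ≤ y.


Step 1: Factor n = 6148 = 2^2 · 29 · 53.
Step 2: Check the mod-4 condition on each prime factor: 2 = 2 (special); 29 ≡ 1 (mod 4), exponent 1; 53 ≡ 1 (mod 4), exponent 1.
All primes ≡ 3 (mod 4) appear to even exponent (or don't appear), so by the two-squares theorem n IS expressible as a sum of two squares.
Step 3: Build a representation. Group n = k² · m with k = 2 and m = 29 · 53 = 1537 (a product of primes ≡ 1 (mod 4)); a representation of m scales to one of n via (k·x)² + (k·y)² = k²(x² + y²). Each prime p ≡ 1 (mod 4) is itself a sum of two squares; find a² by testing p − a² for a perfect square:
  29: 29 − 1² = 28, 29 − 2² = 25 = 5² ⇒ 29 = 2² + 5².
  53: 53 − 1² = 52, 53 − 2² = 49 = 7² ⇒ 53 = 2² + 7².
  Combine using the Brahmagupta–Fibonacci identity (a² + b²)(c² + d²) = (ac − bd)² + (ad + bc)² = (ac + bd)² + (ad − bc)²:
  29 · 53 = 1537: from (2² + 5²)(2² + 7²), take (2·2 − 5·7, 2·7 + 5·2) = (4 − 35, 14 + 10) = (-31, 24); dropping signs (only squares matter) gives (31, 24); check 31² + 24² = 961 + 576 = 1537 ✓.
  Scale by k = 2: (2·31, 2·24) = (62, 48).
Step 4: Order so x ≤ y and verify: 48² + 62² = 2304 + 3844 = 6148 = n. ✓

n = 6148 = 48² + 62² (one valid representation with x ≤ y).


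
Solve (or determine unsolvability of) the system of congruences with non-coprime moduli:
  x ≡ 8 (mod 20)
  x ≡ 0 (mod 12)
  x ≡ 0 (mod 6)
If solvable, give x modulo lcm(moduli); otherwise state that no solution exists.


Moduli 20, 12, 6 are not pairwise coprime, so CRT works modulo lcm(m_i) when all pairwise compatibility conditions hold.
Pairwise compatibility: gcd(m_i, m_j) must divide a_i - a_j for every pair.
Merge one congruence at a time:
  Start: x ≡ 8 (mod 20).
  Combine with x ≡ 0 (mod 12): gcd(20, 12) = 4; 0 - 8 = -8, which IS divisible by 4, so compatible.
    Write x = 8 + 20·t and substitute into x ≡ 0 (mod 12): 20·t ≡ 0 − 8 = -8 (mod 12).
    Divide the congruence (and modulus) by g = 4: 5·t ≡ -2 (mod 3).
    Reduce coefficients mod 3: 2·t ≡ 1 (mod 3).
    The inverse of 2 mod 3 is 2 (since 2·2 = 4 = 1·3 + 1), so t ≡ 2·1 = 2 ≡ 2 (mod 3).
    Then x = 8 + 20·2 = 48, valid modulo lcm(20, 12) = 60: x ≡ 48 (mod 60).
  Combine with x ≡ 0 (mod 6): gcd(60, 6) = 6; 0 - 48 = -48, which IS divisible by 6, so compatible.
    Write x = 48 + 60·t and substitute into x ≡ 0 (mod 6): 60·t ≡ 0 − 48 = -48 (mod 6).
    Divide the congruence (and modulus) by g = 6: 10·t ≡ -8 (mod 1).
    Modulo 1 every t works; take t = 0.
    Then x = 48 + 60·0 = 48, valid modulo lcm(60, 6) = 60: x ≡ 48 (mod 60).
Verify: 48 mod 20 = 8, 48 mod 12 = 0, 48 mod 6 = 0.

x ≡ 48 (mod 60).


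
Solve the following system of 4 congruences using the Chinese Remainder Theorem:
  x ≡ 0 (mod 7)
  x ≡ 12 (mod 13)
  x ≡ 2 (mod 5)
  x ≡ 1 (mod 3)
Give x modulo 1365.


Product of moduli M = 7 · 13 · 5 · 3 = 1365.
Merge one congruence at a time:
  Start: x ≡ 0 (mod 7).
  Combine with x ≡ 12 (mod 13); new modulus lcm = 91.
    Write x = 0 + 7·t and substitute into x ≡ 12 (mod 13): 7·t ≡ 12 − 0 = 12 (mod 13).
    The inverse of 7 mod 13 is 2 (since 7·2 = 14 = 1·13 + 1), so t ≡ 2·12 = 24 ≡ 11 (mod 13).
    Then x = 0 + 7·11 = 77, valid modulo lcm(7, 13) = 91: x ≡ 77 (mod 91).
  Combine with x ≡ 2 (mod 5); new modulus lcm = 455.
    Write x = 77 + 91·t and substitute into x ≡ 2 (mod 5): 91·t ≡ 2 − 77 = -75 (mod 5).
    Reduce coefficients mod 5: 1·t ≡ 0 (mod 5).
    So t ≡ 0 (mod 5).
    Then x = 77 + 91·0 = 77, valid modulo lcm(91, 5) = 455: x ≡ 77 (mod 455).
  Combine with x ≡ 1 (mod 3); new modulus lcm = 1365.
    Write x = 77 + 455·t and substitute into x ≡ 1 (mod 3): 455·t ≡ 1 − 77 = -76 (mod 3).
    Reduce coefficients mod 3: 2·t ≡ 2 (mod 3).
    The inverse of 2 mod 3 is 2 (since 2·2 = 4 = 1·3 + 1), so t ≡ 2·2 = 4 ≡ 1 (mod 3).
    Then x = 77 + 455·1 = 532, valid modulo lcm(455, 3) = 1365: x ≡ 532 (mod 1365).
Verify against each original: 532 mod 7 = 0, 532 mod 13 = 12, 532 mod 5 = 2, 532 mod 3 = 1.

x ≡ 532 (mod 1365).


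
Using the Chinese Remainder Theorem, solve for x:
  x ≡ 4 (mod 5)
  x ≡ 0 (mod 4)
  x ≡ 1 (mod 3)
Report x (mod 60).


Moduli 5, 4, 3 are pairwise coprime; by CRT there is a unique solution modulo M = 5 · 4 · 3 = 60.
Solve pairwise, accumulating the modulus:
  Start with x ≡ 4 (mod 5).
  Combine with x ≡ 0 (mod 4): since gcd(5, 4) = 1, we get a unique residue mod 20.
    Write x = 4 + 5·t and substitute into x ≡ 0 (mod 4): 5·t ≡ 0 − 4 = -4 (mod 4).
    Reduce coefficients mod 4: 1·t ≡ 0 (mod 4).
    So t ≡ 0 (mod 4).
    Then x = 4 + 5·0 = 4, valid modulo lcm(5, 4) = 20: x ≡ 4 (mod 20).
  Combine with x ≡ 1 (mod 3): since gcd(20, 3) = 1, we get a unique residue mod 60.
    Write x = 4 + 20·t and substitute into x ≡ 1 (mod 3): 20·t ≡ 1 − 4 = -3 (mod 3).
    Reduce coefficients mod 3: 2·t ≡ 0 (mod 3).
    The inverse of 2 mod 3 is 2 (since 2·2 = 4 = 1·3 + 1), so t ≡ 2·0 = 0 ≡ 0 (mod 3).
    Then x = 4 + 20·0 = 4, valid modulo lcm(20, 3) = 60: x ≡ 4 (mod 60).
Verify: 4 mod 5 = 4 ✓, 4 mod 4 = 0 ✓, 4 mod 3 = 1 ✓.

x ≡ 4 (mod 60).


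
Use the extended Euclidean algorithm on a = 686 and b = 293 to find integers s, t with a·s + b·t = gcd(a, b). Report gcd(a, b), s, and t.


Euclidean algorithm on (686, 293) — divide until remainder is 0:
  686 = 2 · 293 + 100
  293 = 2 · 100 + 93
  100 = 1 · 93 + 7
  93 = 13 · 7 + 2
  7 = 3 · 2 + 1
  2 = 2 · 1 + 0
gcd(686, 293) = 1.
Track Bezout coefficients alongside the remainders: start with r₀ = 686 = a·1 + b·0 (s = 1, t = 0) and r₁ = 293 = a·0 + b·1 (s = 0, t = 1); each new remainder r_{k+1} = r_{k-1} − q_k·r_k inherits s_{k+1} = s_{k-1} − q_k·s_k, t_{k+1} = t_{k-1} − q_k·t_k, so r_k = a·s_k + b·t_k at every step:
  q = 2: r = 100, s = 1 − 2·0 = 1, t = 0 − 2·1 = -2  (check: 686·1 + 293·(-2) = 100)
  q = 2: r = 93, s = 0 − 2·1 = -2, t = 1 − 2·(-2) = 5  (check: 686·(-2) + 293·5 = 93)
  q = 1: r = 7, s = 1 − 1·(-2) = 3, t = -2 − 1·5 = -7  (check: 686·3 + 293·(-7) = 7)
  q = 13: r = 2, s = -2 − 13·3 = -41, t = 5 − 13·(-7) = 96  (check: 686·(-41) + 293·96 = 2)
  q = 3: r = 1, s = 3 − 3·(-41) = 126, t = -7 − 3·96 = -295  (check: 686·126 + 293·(-295) = 1)
The row with r = 1 (the gcd) gives the Bezout coefficients s = 126, t = -295.
Result: 686 · (126) + 293 · (-295) = 1.

gcd(686, 293) = 1; s = 126, t = -295 (check: 686·126 + 293·(-295) = 1).


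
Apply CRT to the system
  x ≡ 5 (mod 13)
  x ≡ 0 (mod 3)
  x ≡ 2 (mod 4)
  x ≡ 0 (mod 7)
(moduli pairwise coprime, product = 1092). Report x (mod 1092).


Product of moduli M = 13 · 3 · 4 · 7 = 1092.
Merge one congruence at a time:
  Start: x ≡ 5 (mod 13).
  Combine with x ≡ 0 (mod 3); new modulus lcm = 39.
    Write x = 5 + 13·t and substitute into x ≡ 0 (mod 3): 13·t ≡ 0 − 5 = -5 (mod 3).
    Reduce coefficients mod 3: 1·t ≡ 1 (mod 3).
    So t ≡ 1 (mod 3).
    Then x = 5 + 13·1 = 18, valid modulo lcm(13, 3) = 39: x ≡ 18 (mod 39).
  Combine with x ≡ 2 (mod 4); new modulus lcm = 156.
    Write x = 18 + 39·t and substitute into x ≡ 2 (mod 4): 39·t ≡ 2 − 18 = -16 (mod 4).
    Reduce coefficients mod 4: 3·t ≡ 0 (mod 4).
    The inverse of 3 mod 4 is 3 (since 3·3 = 9 = 2·4 + 1), so t ≡ 3·0 = 0 ≡ 0 (mod 4).
    Then x = 18 + 39·0 = 18, valid modulo lcm(39, 4) = 156: x ≡ 18 (mod 156).
  Combine with x ≡ 0 (mod 7); new modulus lcm = 1092.
    Write x = 18 + 156·t and substitute into x ≡ 0 (mod 7): 156·t ≡ 0 − 18 = -18 (mod 7).
    Reduce coefficients mod 7: 2·t ≡ 3 (mod 7).
    The inverse of 2 mod 7 is 4 (since 2·4 = 8 = 1·7 + 1), so t ≡ 4·3 = 12 ≡ 5 (mod 7).
    Then x = 18 + 156·5 = 798, valid modulo lcm(156, 7) = 1092: x ≡ 798 (mod 1092).
Verify against each original: 798 mod 13 = 5, 798 mod 3 = 0, 798 mod 4 = 2, 798 mod 7 = 0.

x ≡ 798 (mod 1092).


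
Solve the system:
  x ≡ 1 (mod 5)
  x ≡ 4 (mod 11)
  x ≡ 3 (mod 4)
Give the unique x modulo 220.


Moduli 5, 11, 4 are pairwise coprime; by CRT there is a unique solution modulo M = 5 · 11 · 4 = 220.
Solve pairwise, accumulating the modulus:
  Start with x ≡ 1 (mod 5).
  Combine with x ≡ 4 (mod 11): since gcd(5, 11) = 1, we get a unique residue mod 55.
    Write x = 1 + 5·t and substitute into x ≡ 4 (mod 11): 5·t ≡ 4 − 1 = 3 (mod 11).
    The inverse of 5 mod 11 is 9 (since 5·9 = 45 = 4·11 + 1), so t ≡ 9·3 = 27 ≡ 5 (mod 11).
    Then x = 1 + 5·5 = 26, valid modulo lcm(5, 11) = 55: x ≡ 26 (mod 55).
  Combine with x ≡ 3 (mod 4): since gcd(55, 4) = 1, we get a unique residue mod 220.
    Write x = 26 + 55·t and substitute into x ≡ 3 (mod 4): 55·t ≡ 3 − 26 = -23 (mod 4).
    Reduce coefficients mod 4: 3·t ≡ 1 (mod 4).
    The inverse of 3 mod 4 is 3 (since 3·3 = 9 = 2·4 + 1), so t ≡ 3·1 = 3 ≡ 3 (mod 4).
    Then x = 26 + 55·3 = 191, valid modulo lcm(55, 4) = 220: x ≡ 191 (mod 220).
Verify: 191 mod 5 = 1 ✓, 191 mod 11 = 4 ✓, 191 mod 4 = 3 ✓.

x ≡ 191 (mod 220).


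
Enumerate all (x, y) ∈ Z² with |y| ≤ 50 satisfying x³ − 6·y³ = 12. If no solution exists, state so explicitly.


The equation is x³ - 6y³ = 12. For fixed y, x³ = 6·y³ + 12, so a solution requires the RHS to be a perfect cube.
Strategy: iterate y from -50 to 50, compute RHS = 6·y³ + 12, and check whether it is a (positive or negative) perfect cube.
Check small values of y:
  y = 0: RHS = 12 is not a perfect cube.
  y = 1: RHS = 18 is not a perfect cube.
  y = -1: RHS = 6 is not a perfect cube.
  y = 2: RHS = 60 is not a perfect cube.
  y = -2: RHS = -36 is not a perfect cube.
  y = 3: RHS = 174 is not a perfect cube.
  y = -3: RHS = -150 is not a perfect cube.
Continuing the search up to |y| = 50 finds no solutions either.
No (x, y) in the scanned range satisfies the equation.

No integer solutions with |y| ≤ 50.


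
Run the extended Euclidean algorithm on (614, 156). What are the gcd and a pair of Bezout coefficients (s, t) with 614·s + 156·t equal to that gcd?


Euclidean algorithm on (614, 156) — divide until remainder is 0:
  614 = 3 · 156 + 146
  156 = 1 · 146 + 10
  146 = 14 · 10 + 6
  10 = 1 · 6 + 4
  6 = 1 · 4 + 2
  4 = 2 · 2 + 0
gcd(614, 156) = 2.
Track Bezout coefficients alongside the remainders: start with r₀ = 614 = a·1 + b·0 (s = 1, t = 0) and r₁ = 156 = a·0 + b·1 (s = 0, t = 1); each new remainder r_{k+1} = r_{k-1} − q_k·r_k inherits s_{k+1} = s_{k-1} − q_k·s_k, t_{k+1} = t_{k-1} − q_k·t_k, so r_k = a·s_k + b·t_k at every step:
  q = 3: r = 146, s = 1 − 3·0 = 1, t = 0 − 3·1 = -3  (check: 614·1 + 156·(-3) = 146)
  q = 1: r = 10, s = 0 − 1·1 = -1, t = 1 − 1·(-3) = 4  (check: 614·(-1) + 156·4 = 10)
  q = 14: r = 6, s = 1 − 14·(-1) = 15, t = -3 − 14·4 = -59  (check: 614·15 + 156·(-59) = 6)
  q = 1: r = 4, s = -1 − 1·15 = -16, t = 4 − 1·(-59) = 63  (check: 614·(-16) + 156·63 = 4)
  q = 1: r = 2, s = 15 − 1·(-16) = 31, t = -59 − 1·63 = -122  (check: 614·31 + 156·(-122) = 2)
The row with r = 2 (the gcd) gives the Bezout coefficients s = 31, t = -122.
Result: 614 · (31) + 156 · (-122) = 2.

gcd(614, 156) = 2; s = 31, t = -122 (check: 614·31 + 156·(-122) = 2).


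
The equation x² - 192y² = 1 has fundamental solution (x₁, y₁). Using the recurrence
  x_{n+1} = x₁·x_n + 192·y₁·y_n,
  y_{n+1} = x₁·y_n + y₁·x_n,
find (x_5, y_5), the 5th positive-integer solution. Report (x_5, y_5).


Step 1: Find the fundamental solution (x₁, y₁) of x² - 192y² = 1.
  Expand √192 as a continued fraction. a₀ = ⌊√192⌋ = 13; iterate m_{k+1} = d_k·a_k − m_k, d_{k+1} = (192 − m_{k+1}²)/d_k, a_{k+1} = ⌊(a₀ + m_{k+1})/d_{k+1}⌋ (starting m₀ = 0, d₀ = 1), with convergents p_k = a_k·p_{k-1} + p_{k-2}, q_k = a_k·q_{k-1} + q_{k-2} (p₋₁ = 1, q₋₁ = 0):
  k = 0: a₀ = 13; p₀/q₀ = 13/1; p₀² − 192·q₀² = 169 − 192 = -23.
  k = 1: m = 13, d = 23, a = ⌊(13 + 13)/23⌋ = 1; p/q = (1·13 + 1)/(1·1 + 0) = 14/1; p² − 192·q² = 196 − 192 = 4.
  k = 2: m = 10, d = 4, a = ⌊(13 + 10)/4⌋ = 5; p/q = (5·14 + 13)/(5·1 + 1) = 83/6; p² − 192·q² = 6889 − 6912 = -23.
  k = 3: m = 10, d = 23, a = ⌊(13 + 10)/23⌋ = 1; p/q = (1·83 + 14)/(1·6 + 1) = 97/7; p² − 192·q² = 9409 − 9408 = 1.
  The first convergent with p² − 192·q² = 1 gives the fundamental solution (x₁, y₁) = (97, 7).
Step 2: Apply the recurrence (x_{n+1}, y_{n+1}) = (x₁x_n + 192y₁y_n, x₁y_n + y₁x_n) repeatedly.
  From (x_1, y_1) = (97, 7): x_2 = 97·97 + 192·7·7 = 18817; y_2 = 97·7 + 7·97 = 1358.
  From (x_2, y_2) = (18817, 1358): x_3 = 97·18817 + 192·7·1358 = 3650401; y_3 = 97·1358 + 7·18817 = 263445.
  From (x_3, y_3) = (3650401, 263445): x_4 = 97·3650401 + 192·7·263445 = 708158977; y_4 = 97·263445 + 7·3650401 = 51106972.
  From (x_4, y_4) = (708158977, 51106972): x_5 = 97·708158977 + 192·7·51106972 = 137379191137; y_5 = 97·51106972 + 7·708158977 = 9914489123.
Step 3: Verify x_5² - 192·y_5² = 18873042157456379352769 - 18873042157456379352768 = 1 (should be 1). ✓

(x_1, y_1) = (97, 7); (x_5, y_5) = (137379191137, 9914489123).
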